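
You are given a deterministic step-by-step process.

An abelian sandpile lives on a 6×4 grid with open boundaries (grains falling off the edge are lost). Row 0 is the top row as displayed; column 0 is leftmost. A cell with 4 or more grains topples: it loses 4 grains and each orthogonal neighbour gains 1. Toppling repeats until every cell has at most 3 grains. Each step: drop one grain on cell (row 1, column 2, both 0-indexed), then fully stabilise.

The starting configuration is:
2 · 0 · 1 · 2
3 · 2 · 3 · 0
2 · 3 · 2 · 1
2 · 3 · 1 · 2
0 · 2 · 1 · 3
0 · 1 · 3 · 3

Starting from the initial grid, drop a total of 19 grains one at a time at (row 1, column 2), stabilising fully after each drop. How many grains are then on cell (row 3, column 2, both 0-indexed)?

0) 2 · 0 · 1 · 2
3 · 2 · 3 · 0
2 · 3 · 2 · 1
2 · 3 · 1 · 2
0 · 2 · 1 · 3
0 · 1 · 3 · 3
1) 2 · 0 · 2 · 2
3 · 3 · 0 · 1
2 · 3 · 3 · 1
2 · 3 · 1 · 2
0 · 2 · 1 · 3
0 · 1 · 3 · 3
2) 2 · 0 · 2 · 2
3 · 3 · 1 · 1
2 · 3 · 3 · 1
2 · 3 · 1 · 2
0 · 2 · 1 · 3
0 · 1 · 3 · 3
3) 2 · 0 · 2 · 2
3 · 3 · 2 · 1
2 · 3 · 3 · 1
2 · 3 · 1 · 2
0 · 2 · 1 · 3
0 · 1 · 3 · 3
4) 2 · 0 · 2 · 2
3 · 3 · 3 · 1
2 · 3 · 3 · 1
2 · 3 · 1 · 2
0 · 2 · 1 · 3
0 · 1 · 3 · 3
5) 3 · 1 · 3 · 2
1 · 2 · 2 · 2
1 · 3 · 1 · 2
0 · 1 · 3 · 2
1 · 3 · 1 · 3
0 · 1 · 3 · 3
6) 3 · 1 · 3 · 2
1 · 2 · 3 · 2
1 · 3 · 1 · 2
0 · 1 · 3 · 2
1 · 3 · 1 · 3
0 · 1 · 3 · 3
7) 3 · 2 · 0 · 3
1 · 3 · 1 · 3
1 · 3 · 2 · 2
0 · 1 · 3 · 2
1 · 3 · 1 · 3
0 · 1 · 3 · 3
8) 3 · 2 · 0 · 3
1 · 3 · 2 · 3
1 · 3 · 2 · 2
0 · 1 · 3 · 2
1 · 3 · 1 · 3
0 · 1 · 3 · 3
9) 3 · 2 · 0 · 3
1 · 3 · 3 · 3
1 · 3 · 2 · 2
0 · 1 · 3 · 2
1 · 3 · 1 · 3
0 · 1 · 3 · 3
10) 3 · 3 · 2 · 0
2 · 1 · 3 · 2
2 · 2 · 2 · 1
1 · 0 · 3 · 1
2 · 1 · 1 · 2
0 · 3 · 1 · 1
11) 3 · 3 · 3 · 0
2 · 2 · 0 · 3
2 · 2 · 3 · 1
1 · 0 · 3 · 1
2 · 1 · 1 · 2
0 · 3 · 1 · 1
12) 3 · 3 · 3 · 0
2 · 2 · 1 · 3
2 · 2 · 3 · 1
1 · 0 · 3 · 1
2 · 1 · 1 · 2
0 · 3 · 1 · 1
13) 3 · 3 · 3 · 0
2 · 2 · 2 · 3
2 · 2 · 3 · 1
1 · 0 · 3 · 1
2 · 1 · 1 · 2
0 · 3 · 1 · 1
14) 3 · 3 · 3 · 0
2 · 2 · 3 · 3
2 · 2 · 3 · 1
1 · 0 · 3 · 1
2 · 1 · 1 · 2
0 · 3 · 1 · 1
15) 1 · 2 · 2 · 2
1 · 3 · 0 · 1
0 · 1 · 3 · 3
2 · 2 · 0 · 2
2 · 1 · 2 · 2
0 · 3 · 1 · 1
16) 1 · 2 · 2 · 2
1 · 3 · 1 · 1
0 · 1 · 3 · 3
2 · 2 · 0 · 2
2 · 1 · 2 · 2
0 · 3 · 1 · 1
17) 1 · 2 · 2 · 2
1 · 3 · 2 · 1
0 · 1 · 3 · 3
2 · 2 · 0 · 2
2 · 1 · 2 · 2
0 · 3 · 1 · 1
18) 1 · 2 · 2 · 2
1 · 3 · 3 · 1
0 · 1 · 3 · 3
2 · 2 · 0 · 2
2 · 1 · 2 · 2
0 · 3 · 1 · 1
19) 1 · 3 · 3 · 2
2 · 0 · 2 · 3
0 · 3 · 1 · 0
2 · 2 · 1 · 3
2 · 1 · 2 · 2
0 · 3 · 1 · 1

1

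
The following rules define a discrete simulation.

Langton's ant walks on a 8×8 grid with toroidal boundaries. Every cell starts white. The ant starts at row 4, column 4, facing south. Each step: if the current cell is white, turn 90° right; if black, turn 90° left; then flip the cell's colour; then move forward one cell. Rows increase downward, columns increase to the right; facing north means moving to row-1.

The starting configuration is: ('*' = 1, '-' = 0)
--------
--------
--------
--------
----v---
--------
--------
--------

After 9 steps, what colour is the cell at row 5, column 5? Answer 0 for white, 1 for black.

1

0) --------
--------
--------
--------
----v---
--------
--------
--------
1) --------
--------
--------
--------
---<*---
--------
--------
--------
2) --------
--------
--------
---^----
---**---
--------
--------
--------
3) --------
--------
--------
---*>---
---**---
--------
--------
--------
4) --------
--------
--------
---**---
---*v---
--------
--------
--------
5) --------
--------
--------
---**---
---*->--
--------
--------
--------
6) --------
--------
--------
---**---
---*-*--
-----v--
--------
--------
7) --------
--------
--------
---**---
---*-*--
----<*--
--------
--------
8) --------
--------
--------
---**---
---*^*--
----**--
--------
--------
9) --------
--------
--------
---**---
---**>--
----**--
--------
--------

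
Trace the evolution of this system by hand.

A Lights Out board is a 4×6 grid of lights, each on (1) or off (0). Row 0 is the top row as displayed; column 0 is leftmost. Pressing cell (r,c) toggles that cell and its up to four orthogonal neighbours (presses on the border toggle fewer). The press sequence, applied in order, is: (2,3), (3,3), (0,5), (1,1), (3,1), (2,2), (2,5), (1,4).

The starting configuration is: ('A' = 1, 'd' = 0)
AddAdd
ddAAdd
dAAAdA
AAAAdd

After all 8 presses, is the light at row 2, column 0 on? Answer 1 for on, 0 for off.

k=0  AddAdd
ddAAdd
dAAAdA
AAAAdd
k=1  AddAdd
ddAddd
dAddAA
AAAddd
k=2  AddAdd
ddAddd
dAdAAA
AAdAAd
k=3  AddAAA
ddAddA
dAdAAA
AAdAAd
k=4  AAdAAA
AAdddA
dddAAA
AAdAAd
k=5  AAdAAA
AAdddA
dAdAAA
ddAAAd
k=6  AAdAAA
AAAddA
ddAdAA
dddAAd
k=7  AAdAAA
AAAddd
ddAddd
dddAAA
k=8  AAdAdA
AAAAAA
ddAdAd
dddAAA

0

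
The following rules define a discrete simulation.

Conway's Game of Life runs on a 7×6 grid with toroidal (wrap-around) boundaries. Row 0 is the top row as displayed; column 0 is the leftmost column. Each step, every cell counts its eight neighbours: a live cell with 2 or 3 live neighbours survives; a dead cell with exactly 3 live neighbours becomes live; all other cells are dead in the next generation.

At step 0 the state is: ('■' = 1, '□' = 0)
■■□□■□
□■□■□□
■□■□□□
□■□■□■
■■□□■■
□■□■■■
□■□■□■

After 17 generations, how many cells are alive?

14

gen 0: ■■□□■□
□■□■□□
■□■□□□
□■□■□■
■■□□■■
□■□■■■
□■□■□■
gen 1: □■□■■■
□□□■□■
■□□■■□
□□□■□□
□■□□□□
□■□■□□
□■□■□□
gen 2: □□□■□■
□□□□□□
□□■■□■
□□■■■□
□□□□□□
■■□□□□
□■□■□□
gen 3: □□■□■□
□□■■□□
□□■□□□
□□■□■□
□■■■□□
■■■□□□
□■□□■□
gen 4: □■■□■□
□■■□□□
□■■□□□
□□□□□□
■□□□□□
■□□□□□
■□□□□■
gen 5: □□■■□■
■□□□□□
□■■□□□
□■□□□□
□□□□□□
■■□□□□
■□□□□■
gen 6: □■□□■■
■□□■□□
■■■□□□
□■■□□□
■■□□□□
■■□□□■
□□■□■■
gen 7: □■■□□□
□□□■■□
■□□■□□
□□□□□□
□□□□□■
□□■□■□
□□■■□□
gen 8: □■□□■□
□■□■■□
□□□■■□
□□□□□□
□□□□□□
□□■□■□
□□□□□□
gen 9: □□■■■□
□□□□□■
□□■■■□
□□□□□□
□□□□□□
□□□□□□
□□□■□□
gen 10: □□■■■□
□□□□□■
□□□■■□
□□□■□□
□□□□□□
□□□□□□
□□■■■□
gen 11: □□■□□■
□□■□□■
□□□■■□
□□□■■□
□□□□□□
□□□■□□
□□■□■□
gen 12: □■■□■■
□□■□□■
□□■□□■
□□□■■□
□□□■■□
□□□■□□
□□■□■□
gen 13: ■■■□■■
□□■□□■
□□■□□■
□□■□□■
□□■□□□
□□■□□□
□■■□■■
gen 14: □□□□□□
□□■□□□
■■■■■■
□■■■□□
□■■■□□
□□■□□□
□□□□■□
gen 15: □□□□□□
■□■□■■
■□□□■■
□□□□□■
□□□□□□
□■■□□□
□□□□□□
gen 16: □□□□□■
■■□■■□
□■□■□□
■□□□■■
□□□□□□
□□□□□□
□□□□□□
gen 17: ■□□□■■
■■□■■■
□■□■□□
■□□□■■
□□□□□■
□□□□□□
□□□□□□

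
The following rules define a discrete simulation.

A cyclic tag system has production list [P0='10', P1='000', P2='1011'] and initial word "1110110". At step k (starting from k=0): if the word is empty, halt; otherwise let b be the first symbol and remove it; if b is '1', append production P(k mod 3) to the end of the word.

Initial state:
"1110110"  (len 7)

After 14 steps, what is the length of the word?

14

0) "1110110"  (len 7)
1) "11011010"  (len 8)
2) "1011010000"  (len 10)
3) "0110100001011"  (len 13)
4) "110100001011"  (len 12)
5) "10100001011000"  (len 14)
6) "01000010110001011"  (len 17)
7) "1000010110001011"  (len 16)
8) "000010110001011000"  (len 18)
9) "00010110001011000"  (len 17)
10) "0010110001011000"  (len 16)
11) "010110001011000"  (len 15)
12) "10110001011000"  (len 14)
13) "011000101100010"  (len 15)
14) "11000101100010"  (len 14)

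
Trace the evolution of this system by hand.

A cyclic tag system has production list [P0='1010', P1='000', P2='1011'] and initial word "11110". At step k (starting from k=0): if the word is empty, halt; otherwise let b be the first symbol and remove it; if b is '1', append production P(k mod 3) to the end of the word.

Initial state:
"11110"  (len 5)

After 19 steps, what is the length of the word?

27

t=0: "11110"  (len 5)
t=1: "11101010"  (len 8)
t=2: "1101010000"  (len 10)
t=3: "1010100001011"  (len 13)
t=4: "0101000010111010"  (len 16)
t=5: "101000010111010"  (len 15)
t=6: "010000101110101011"  (len 18)
t=7: "10000101110101011"  (len 17)
t=8: "0000101110101011000"  (len 19)
t=9: "000101110101011000"  (len 18)
t=10: "00101110101011000"  (len 17)
t=11: "0101110101011000"  (len 16)
t=12: "101110101011000"  (len 15)
t=13: "011101010110001010"  (len 18)
t=14: "11101010110001010"  (len 17)
t=15: "11010101100010101011"  (len 20)
t=16: "10101011000101010111010"  (len 23)
t=17: "0101011000101010111010000"  (len 25)
t=18: "101011000101010111010000"  (len 24)
t=19: "010110001010101110100001010"  (len 27)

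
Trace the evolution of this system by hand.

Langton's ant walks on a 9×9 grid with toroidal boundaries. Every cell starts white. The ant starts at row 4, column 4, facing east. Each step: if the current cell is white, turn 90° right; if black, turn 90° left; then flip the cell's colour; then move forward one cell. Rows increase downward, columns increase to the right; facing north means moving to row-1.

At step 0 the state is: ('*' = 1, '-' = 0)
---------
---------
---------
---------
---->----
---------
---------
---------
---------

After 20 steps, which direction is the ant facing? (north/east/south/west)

west

0) ---------
---------
---------
---------
---->----
---------
---------
---------
---------
1) ---------
---------
---------
---------
----*----
----v----
---------
---------
---------
2) ---------
---------
---------
---------
----*----
---<*----
---------
---------
---------
3) ---------
---------
---------
---------
---^*----
---**----
---------
---------
---------
4) ---------
---------
---------
---------
---*>----
---**----
---------
---------
---------
5) ---------
---------
---------
----^----
---*-----
---**----
---------
---------
---------
6) ---------
---------
---------
----*>---
---*-----
---**----
---------
---------
---------
7) ---------
---------
---------
----**---
---*-v---
---**----
---------
---------
---------
8) ---------
---------
---------
----**---
---*<*---
---**----
---------
---------
---------
9) ---------
---------
---------
----^*---
---***---
---**----
---------
---------
---------
10) ---------
---------
---------
---<-*---
---***---
---**----
---------
---------
---------
11) ---------
---------
---^-----
---*-*---
---***---
---**----
---------
---------
---------
12) ---------
---------
---*>----
---*-*---
---***---
---**----
---------
---------
---------
13) ---------
---------
---**----
---*v*---
---***---
---**----
---------
---------
---------
14) ---------
---------
---**----
---<**---
---***---
---**----
---------
---------
---------
15) ---------
---------
---**----
----**---
---v**---
---**----
---------
---------
---------
16) ---------
---------
---**----
----**---
---->*---
---**----
---------
---------
---------
17) ---------
---------
---**----
----^*---
-----*---
---**----
---------
---------
---------
18) ---------
---------
---**----
---<-*---
-----*---
---**----
---------
---------
---------
19) ---------
---------
---^*----
---*-*---
-----*---
---**----
---------
---------
---------
20) ---------
---------
--<-*----
---*-*---
-----*---
---**----
---------
---------
---------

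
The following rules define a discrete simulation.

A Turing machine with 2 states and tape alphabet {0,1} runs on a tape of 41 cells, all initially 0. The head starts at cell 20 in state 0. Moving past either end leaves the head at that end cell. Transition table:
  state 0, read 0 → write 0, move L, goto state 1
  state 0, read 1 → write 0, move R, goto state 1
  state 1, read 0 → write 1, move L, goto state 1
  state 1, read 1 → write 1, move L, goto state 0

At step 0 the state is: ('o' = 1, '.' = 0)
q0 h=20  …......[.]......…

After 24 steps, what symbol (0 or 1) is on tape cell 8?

1

gen 0: q0 h=20  …......[.]......…
gen 1: q1 h=19  …......[.]......…
gen 2: q1 h=18  …......[.]o.....…
gen 3: q1 h=17  …......[.]oo....…
gen 4: q1 h=16  …......[.]ooo...…
gen 5: q1 h=15  …......[.]oooo..…
gen 6: q1 h=14  …......[.]ooooo.…
gen 7: q1 h=13  …......[.]oooooo…
gen 8: q1 h=12  …......[.]oooooo…
gen 9: q1 h=11  …......[.]oooooo…
gen 10: q1 h=10  …......[.]oooooo…
gen 11: q1 h= 9  …......[.]oooooo…
gen 12: q1 h= 8  …......[.]oooooo…
gen 13: q1 h= 7  …......[.]oooooo…
gen 14: q1 h= 6  |......[.]oooooo…
gen 15: q1 h= 5  |.....[.]oooooo…
gen 16: q1 h= 4  |....[.]oooooo…
gen 17: q1 h= 3  |...[.]oooooo…
gen 18: q1 h= 2  |..[.]oooooo…
gen 19: q1 h= 1  |.[.]oooooo…
gen 20: q1 h= 0  |[.]oooooo…
gen 21: q1 h= 0  |[o]oooooo…
gen 22: q0 h= 0  |[o]oooooo…
gen 23: q1 h= 1  |.[o]oooooo…
gen 24: q0 h= 0  |[.]oooooo…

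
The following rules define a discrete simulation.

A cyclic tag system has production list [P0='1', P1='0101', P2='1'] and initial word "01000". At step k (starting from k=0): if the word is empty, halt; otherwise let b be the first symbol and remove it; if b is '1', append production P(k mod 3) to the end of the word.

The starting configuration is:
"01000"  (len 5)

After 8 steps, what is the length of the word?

gen 0: "01000"  (len 5)
gen 1: "1000"  (len 4)
gen 2: "0000101"  (len 7)
gen 3: "000101"  (len 6)
gen 4: "00101"  (len 5)
gen 5: "0101"  (len 4)
gen 6: "101"  (len 3)
gen 7: "011"  (len 3)
gen 8: "11"  (len 2)

2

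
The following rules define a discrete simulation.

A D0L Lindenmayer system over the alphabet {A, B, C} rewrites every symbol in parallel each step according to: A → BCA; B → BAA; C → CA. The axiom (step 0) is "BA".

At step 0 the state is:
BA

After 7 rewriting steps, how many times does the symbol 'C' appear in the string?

gen 0: BA
gen 1: BAABCA
gen 2: BAABCABCABAACABCA
gen 3: BAABCABCABAACABCABAACABCABAABCABCACABCABAACABCA
gen 4: BAABCABCABAACABCABAACABCABAABCABCACABCABAACABCABAABCABCACA…ABCABCABAACABCABAACABCACABCABAACABCABAABCABCACABCABAACABCA  (len 129)
gen 5: BAABCABCABAACABCABAACABCABAABCABCACABCABAACABCABAABCABCACA…ABCABCABAACABCABAACABCACABCABAACABCABAABCABCACABCABAACABCA  (len 353)
gen 6: BAABCABCABAACABCABAACABCABAABCABCACABCABAACABCABAABCABCACA…ABCABCABAACABCABAACABCACABCABAACABCABAABCABCACABCABAACABCA  (len 965)
gen 7: BAABCABCABAACABCABAACABCABAABCABCACABCABAACABCABAABCABCACA…ABCABCABAACABCABAACABCACABCABAACABCABAABCABCACABCABAACABCA  (len 2637)

706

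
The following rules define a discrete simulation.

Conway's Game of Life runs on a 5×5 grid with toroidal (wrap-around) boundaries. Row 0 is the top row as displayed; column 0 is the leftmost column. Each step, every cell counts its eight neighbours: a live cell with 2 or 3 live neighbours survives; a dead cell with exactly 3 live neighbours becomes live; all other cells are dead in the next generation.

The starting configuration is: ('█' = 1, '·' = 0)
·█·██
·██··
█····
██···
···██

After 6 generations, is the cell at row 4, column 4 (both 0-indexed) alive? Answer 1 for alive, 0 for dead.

0) ·█·██
·██··
█····
██···
···██
1) ·█··█
·████
█·█··
██···
·█·█·
2) ·█··█
····█
·····
█···█
·█··█
3) ···██
█····
█···█
█···█
·█·██
4) ··██·
█··█·
·█···
·█···
··█··
5) ·████
·█·██
███··
·██··
·███·
6) ·····
·····
····█
·····
····█

1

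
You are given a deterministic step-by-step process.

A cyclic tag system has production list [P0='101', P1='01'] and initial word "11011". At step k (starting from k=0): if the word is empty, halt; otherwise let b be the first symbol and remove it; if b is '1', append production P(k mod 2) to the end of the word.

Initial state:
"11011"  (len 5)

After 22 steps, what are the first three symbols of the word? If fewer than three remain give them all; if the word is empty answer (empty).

110

[0] "11011"  (len 5)
[1] "1011101"  (len 7)
[2] "01110101"  (len 8)
[3] "1110101"  (len 7)
[4] "11010101"  (len 8)
[5] "1010101101"  (len 10)
[6] "01010110101"  (len 11)
[7] "1010110101"  (len 10)
[8] "01011010101"  (len 11)
[9] "1011010101"  (len 10)
[10] "01101010101"  (len 11)
[11] "1101010101"  (len 10)
[12] "10101010101"  (len 11)
[13] "0101010101101"  (len 13)
[14] "101010101101"  (len 12)
[15] "01010101101101"  (len 14)
[16] "1010101101101"  (len 13)
[17] "010101101101101"  (len 15)
[18] "10101101101101"  (len 14)
[19] "0101101101101101"  (len 16)
[20] "101101101101101"  (len 15)
[21] "01101101101101101"  (len 17)
[22] "1101101101101101"  (len 16)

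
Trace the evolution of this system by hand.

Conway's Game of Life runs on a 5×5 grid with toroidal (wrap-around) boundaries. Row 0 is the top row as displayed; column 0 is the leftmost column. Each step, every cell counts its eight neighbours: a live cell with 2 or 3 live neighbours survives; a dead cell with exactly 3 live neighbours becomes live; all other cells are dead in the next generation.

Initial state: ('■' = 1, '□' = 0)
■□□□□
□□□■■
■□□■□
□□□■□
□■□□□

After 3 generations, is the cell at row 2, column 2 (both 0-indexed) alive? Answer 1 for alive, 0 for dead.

k=0  ■□□□□
□□□■■
■□□■□
□□□■□
□■□□□
k=1  ■□□□■
■□□■□
□□■■□
□□■□■
□□□□□
k=2  ■□□□■
■■■■□
□■■□□
□□■□□
■□□■■
k=3  □□□□□
□□□■□
■□□□□
■□■□■
■■□■□

0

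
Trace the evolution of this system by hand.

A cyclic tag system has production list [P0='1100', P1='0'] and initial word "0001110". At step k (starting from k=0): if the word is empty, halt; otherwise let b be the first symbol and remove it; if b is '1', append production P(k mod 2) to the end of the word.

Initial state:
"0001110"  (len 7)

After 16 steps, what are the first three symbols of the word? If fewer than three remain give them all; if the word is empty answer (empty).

000

t=0: "0001110"  (len 7)
t=1: "001110"  (len 6)
t=2: "01110"  (len 5)
t=3: "1110"  (len 4)
t=4: "1100"  (len 4)
t=5: "1001100"  (len 7)
t=6: "0011000"  (len 7)
t=7: "011000"  (len 6)
t=8: "11000"  (len 5)
t=9: "10001100"  (len 8)
t=10: "00011000"  (len 8)
t=11: "0011000"  (len 7)
t=12: "011000"  (len 6)
t=13: "11000"  (len 5)
t=14: "10000"  (len 5)
t=15: "00001100"  (len 8)
t=16: "0001100"  (len 7)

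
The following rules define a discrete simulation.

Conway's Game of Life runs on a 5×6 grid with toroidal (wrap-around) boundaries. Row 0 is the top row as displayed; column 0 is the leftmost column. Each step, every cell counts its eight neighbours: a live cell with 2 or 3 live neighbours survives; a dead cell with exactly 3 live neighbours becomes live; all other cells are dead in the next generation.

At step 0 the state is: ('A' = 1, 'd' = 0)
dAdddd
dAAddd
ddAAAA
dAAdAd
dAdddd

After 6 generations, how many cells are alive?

gen 0: dAdddd
dAAddd
ddAAAA
dAAdAd
dAdddd
gen 1: AAdddd
AAddAd
AdddAA
AAddAA
AAdddd
gen 2: ddAddd
ddddAd
dddAdd
ddddAd
ddAddd
gen 3: dddAdd
dddAdd
dddAAd
dddAdd
dddAdd
gen 4: ddAAAd
ddAAdd
ddAAAd
ddAAdd
ddAAAd
gen 5: dAdddd
dAdddd
dAddAd
dAdddd
dAdddd
gen 6: AAAddd
AAAddd
AAAddd
AAAddd
AAAddd

15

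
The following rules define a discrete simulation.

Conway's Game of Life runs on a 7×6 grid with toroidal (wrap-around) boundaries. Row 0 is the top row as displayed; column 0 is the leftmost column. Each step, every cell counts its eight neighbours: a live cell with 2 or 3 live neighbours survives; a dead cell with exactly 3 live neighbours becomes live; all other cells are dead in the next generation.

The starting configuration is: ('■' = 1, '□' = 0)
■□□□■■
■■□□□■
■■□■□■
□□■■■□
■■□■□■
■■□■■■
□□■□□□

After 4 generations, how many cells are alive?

3

gen 0: ■□□□■■
■■□□□■
■■□■□■
□□■■■□
■■□■□■
■■□■■■
□□■□□□
gen 1: □□□□■□
□□■□□□
□□□■□□
□□□□□□
□□□□□□
□□□■□□
□□■□□□
gen 2: □□□■□□
□□□■□□
□□□□□□
□□□□□□
□□□□□□
□□□□□□
□□□■□□
gen 3: □□■■■□
□□□□□□
□□□□□□
□□□□□□
□□□□□□
□□□□□□
□□□□□□
gen 4: □□□■□□
□□□■□□
□□□□□□
□□□□□□
□□□□□□
□□□□□□
□□□■□□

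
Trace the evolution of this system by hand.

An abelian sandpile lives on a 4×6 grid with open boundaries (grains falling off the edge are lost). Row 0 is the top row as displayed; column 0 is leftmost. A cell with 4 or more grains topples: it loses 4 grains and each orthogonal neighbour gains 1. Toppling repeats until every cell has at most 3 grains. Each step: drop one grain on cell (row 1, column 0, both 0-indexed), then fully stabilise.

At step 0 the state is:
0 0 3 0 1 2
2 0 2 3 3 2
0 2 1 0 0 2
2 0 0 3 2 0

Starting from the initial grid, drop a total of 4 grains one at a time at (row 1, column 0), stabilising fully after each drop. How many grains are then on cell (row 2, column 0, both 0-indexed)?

step 0: 0 0 3 0 1 2
2 0 2 3 3 2
0 2 1 0 0 2
2 0 0 3 2 0
step 1: 0 0 3 0 1 2
3 0 2 3 3 2
0 2 1 0 0 2
2 0 0 3 2 0
step 2: 1 0 3 0 1 2
0 1 2 3 3 2
1 2 1 0 0 2
2 0 0 3 2 0
step 3: 1 0 3 0 1 2
1 1 2 3 3 2
1 2 1 0 0 2
2 0 0 3 2 0
step 4: 1 0 3 0 1 2
2 1 2 3 3 2
1 2 1 0 0 2
2 0 0 3 2 0

1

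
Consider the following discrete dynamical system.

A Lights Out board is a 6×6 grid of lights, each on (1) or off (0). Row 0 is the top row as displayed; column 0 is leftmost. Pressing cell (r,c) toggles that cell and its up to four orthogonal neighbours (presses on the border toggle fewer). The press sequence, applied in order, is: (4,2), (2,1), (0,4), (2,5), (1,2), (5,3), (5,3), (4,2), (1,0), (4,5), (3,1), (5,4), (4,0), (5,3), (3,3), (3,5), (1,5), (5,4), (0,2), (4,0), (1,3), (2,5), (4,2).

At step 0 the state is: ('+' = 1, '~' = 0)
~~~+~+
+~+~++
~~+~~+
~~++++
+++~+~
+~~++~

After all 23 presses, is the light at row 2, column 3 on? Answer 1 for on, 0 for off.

0

t=0: ~~~+~+
+~+~++
~~+~~+
~~++++
+++~+~
+~~++~
t=1: ~~~+~+
+~+~++
~~+~~+
~~~+++
+~~++~
+~+++~
t=2: ~~~+~+
+++~++
++~~~+
~+~+++
+~~++~
+~+++~
t=3: ~~~~+~
+++~~+
++~~~+
~+~+++
+~~++~
+~+++~
t=4: ~~~~+~
+++~~~
++~~+~
~+~++~
+~~++~
+~+++~
t=5: ~~+~+~
+~~+~~
+++~+~
~+~++~
+~~++~
+~+++~
t=6: ~~+~+~
+~~+~~
+++~+~
~+~++~
+~~~+~
+~~~~~
t=7: ~~+~+~
+~~+~~
+++~+~
~+~++~
+~~++~
+~+++~
t=8: ~~+~+~
+~~+~~
+++~+~
~++++~
+++~+~
+~~++~
t=9: +~+~+~
~+~+~~
~++~+~
~++++~
+++~+~
+~~++~
t=10: +~+~+~
~+~+~~
~++~+~
~+++++
+++~~+
+~~+++
t=11: +~+~+~
~+~+~~
~~+~+~
+~~+++
+~+~~+
+~~+++
t=12: +~+~+~
~+~+~~
~~+~+~
+~~+++
+~+~++
+~~~~~
t=13: +~+~+~
~+~+~~
~~+~+~
~~~+++
~++~++
~~~~~~
t=14: +~+~+~
~+~+~~
~~+~+~
~~~+++
~+++++
~~+++~
t=15: +~+~+~
~+~+~~
~~+++~
~~+~~+
~++~++
~~+++~
t=16: +~+~+~
~+~+~~
~~++++
~~+~+~
~++~+~
~~+++~
t=17: +~+~++
~+~+++
~~+++~
~~+~+~
~++~+~
~~+++~
t=18: +~+~++
~+~+++
~~+++~
~~+~+~
~++~~~
~~+~~+
t=19: ++~+++
~+++++
~~+++~
~~+~+~
~++~~~
~~+~~+
t=20: ++~+++
~+++++
~~+++~
+~+~+~
+~+~~~
+~+~~+
t=21: ++~~++
~+~~~+
~~+~+~
+~+~+~
+~+~~~
+~+~~+
t=22: ++~~++
~+~~~~
~~+~~+
+~+~++
+~+~~~
+~+~~+
t=23: ++~~++
~+~~~~
~~+~~+
+~~~++
++~+~~
+~~~~+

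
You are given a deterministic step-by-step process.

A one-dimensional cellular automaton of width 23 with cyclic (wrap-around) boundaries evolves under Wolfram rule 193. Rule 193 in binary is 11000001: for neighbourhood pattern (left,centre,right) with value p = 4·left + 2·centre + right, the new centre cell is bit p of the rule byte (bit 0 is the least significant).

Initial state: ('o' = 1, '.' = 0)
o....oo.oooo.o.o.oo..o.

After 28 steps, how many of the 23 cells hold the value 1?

0) o....oo.oooo.o.o.oo..o.
1) ..oo..o..ooo......o....
2) o..o......oo.oooo...ooo
3) o....oooo..o..ooo.o..oo
4) o.oo..ooo......oo.....o
5) o..o...oo.oooo..o.ooo..
6) .....o..o..ooo.....oo..
7) oooo........oo.ooo..o.o
8) oooo.oooooo..o..oo.....
9) .ooo..ooooo......o.ooo.
10) ..oo...oooo.oooo....oo.
11) o..o.o..ooo..ooo.oo..o.
12) .........oo...oo..o....
13) oooooooo..o.o..o....ooo
14) oooooooo.........oo..oo
15) oooooooo.ooooooo..o...o
16) oooooooo..oooooo....o..
17) .ooooooo...ooooo.oo....
18) ..oooooo.o..oooo..o.ooo
19) ...ooooo.....ooo.....oo
20) .o..oooo.ooo..oo.ooo..o
21) .....ooo..oo...o..oo...
22) oooo..oo...o.o.....o.oo
23) oooo...o.o.....ooo....o
24) oooo.o.....ooo..oo.oo..
25) .ooo...ooo..oo...o..o..
26) ..oo.o..oo...o.o......o
27) ...o.....o.o.....oooo..
28) oo...ooo.....ooo..ooo.o

12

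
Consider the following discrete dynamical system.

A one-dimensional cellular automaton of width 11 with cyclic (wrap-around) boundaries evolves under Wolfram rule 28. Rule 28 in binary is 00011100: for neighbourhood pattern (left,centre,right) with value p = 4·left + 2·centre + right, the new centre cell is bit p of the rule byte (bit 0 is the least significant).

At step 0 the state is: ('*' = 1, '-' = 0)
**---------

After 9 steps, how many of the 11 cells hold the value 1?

t=0: **---------
t=1: *-*--------
t=2: *-**-------
t=3: *-*-*------
t=4: *-*-**-----
t=5: *-*-*-*----
t=6: *-*-*-**---
t=7: *-*-*-*-*--
t=8: *-*-*-*-**-
t=9: *-*-*-*-*--

5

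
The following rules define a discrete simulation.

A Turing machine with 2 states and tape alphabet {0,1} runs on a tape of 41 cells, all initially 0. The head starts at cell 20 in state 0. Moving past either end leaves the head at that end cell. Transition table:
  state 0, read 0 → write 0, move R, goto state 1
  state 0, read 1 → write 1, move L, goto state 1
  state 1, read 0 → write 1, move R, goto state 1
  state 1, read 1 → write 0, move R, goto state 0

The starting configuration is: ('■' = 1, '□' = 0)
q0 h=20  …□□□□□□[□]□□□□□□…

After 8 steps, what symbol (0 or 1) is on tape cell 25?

step 0: q0 h=20  …□□□□□□[□]□□□□□□…
step 1: q1 h=21  …□□□□□□[□]□□□□□□…
step 2: q1 h=22  …□□□□□■[□]□□□□□□…
step 3: q1 h=23  …□□□□■■[□]□□□□□□…
step 4: q1 h=24  …□□□■■■[□]□□□□□□…
step 5: q1 h=25  …□□■■■■[□]□□□□□□…
step 6: q1 h=26  …□■■■■■[□]□□□□□□…
step 7: q1 h=27  …■■■■■■[□]□□□□□□…
step 8: q1 h=28  …■■■■■■[□]□□□□□□…

1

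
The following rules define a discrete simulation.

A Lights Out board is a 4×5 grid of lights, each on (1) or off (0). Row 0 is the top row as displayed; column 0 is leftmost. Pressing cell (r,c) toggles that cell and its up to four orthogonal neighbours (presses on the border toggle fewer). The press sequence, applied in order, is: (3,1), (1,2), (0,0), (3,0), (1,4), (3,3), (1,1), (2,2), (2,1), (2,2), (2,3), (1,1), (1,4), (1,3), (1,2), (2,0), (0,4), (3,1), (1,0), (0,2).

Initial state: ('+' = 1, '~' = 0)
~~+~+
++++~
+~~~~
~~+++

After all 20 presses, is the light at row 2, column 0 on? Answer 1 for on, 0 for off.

1

0) ~~+~+
++++~
+~~~~
~~+++
1) ~~+~+
++++~
++~~~
++~++
2) ~~~~+
+~~~~
+++~~
++~++
3) ++~~+
~~~~~
+++~~
++~++
4) ++~~+
~~~~~
~++~~
~~~++
5) ++~~~
~~~++
~++~+
~~~++
6) ++~~~
~~~++
~++++
~~+~~
7) +~~~~
+++++
~~+++
~~+~~
8) +~~~~
++~++
~+~~+
~~~~~
9) +~~~~
+~~++
+~+~+
~+~~~
10) +~~~~
+~+++
++~++
~++~~
11) +~~~~
+~+~+
+++~~
~+++~
12) ++~~~
~+~~+
+~+~~
~+++~
13) ++~~+
~+~+~
+~+~+
~+++~
14) ++~++
~++~+
+~+++
~+++~
15) +++++
~~~++
+~~++
~+++~
16) +++++
+~~++
~+~++
++++~
17) +++~~
+~~+~
~+~++
++++~
18) +++~~
+~~+~
~~~++
~~~+~
19) ~++~~
~+~+~
+~~++
~~~+~
20) ~~~+~
~+++~
+~~++
~~~+~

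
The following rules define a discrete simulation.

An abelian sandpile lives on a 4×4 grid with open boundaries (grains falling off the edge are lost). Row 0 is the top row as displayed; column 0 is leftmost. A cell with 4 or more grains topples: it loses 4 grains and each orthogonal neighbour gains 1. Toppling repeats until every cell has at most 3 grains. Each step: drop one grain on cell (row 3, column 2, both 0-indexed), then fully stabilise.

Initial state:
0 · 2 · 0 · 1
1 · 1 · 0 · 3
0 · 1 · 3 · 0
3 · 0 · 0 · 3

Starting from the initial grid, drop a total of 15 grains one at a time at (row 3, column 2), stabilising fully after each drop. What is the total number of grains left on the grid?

0) 0 · 2 · 0 · 1
1 · 1 · 0 · 3
0 · 1 · 3 · 0
3 · 0 · 0 · 3
1) 0 · 2 · 0 · 1
1 · 1 · 0 · 3
0 · 1 · 3 · 0
3 · 0 · 1 · 3
2) 0 · 2 · 0 · 1
1 · 1 · 0 · 3
0 · 1 · 3 · 0
3 · 0 · 2 · 3
3) 0 · 2 · 0 · 1
1 · 1 · 0 · 3
0 · 1 · 3 · 0
3 · 0 · 3 · 3
4) 0 · 2 · 0 · 1
1 · 1 · 1 · 3
0 · 2 · 0 · 2
3 · 1 · 2 · 0
5) 0 · 2 · 0 · 1
1 · 1 · 1 · 3
0 · 2 · 0 · 2
3 · 1 · 3 · 0
6) 0 · 2 · 0 · 1
1 · 1 · 1 · 3
0 · 2 · 1 · 2
3 · 2 · 0 · 1
7) 0 · 2 · 0 · 1
1 · 1 · 1 · 3
0 · 2 · 1 · 2
3 · 2 · 1 · 1
8) 0 · 2 · 0 · 1
1 · 1 · 1 · 3
0 · 2 · 1 · 2
3 · 2 · 2 · 1
9) 0 · 2 · 0 · 1
1 · 1 · 1 · 3
0 · 2 · 1 · 2
3 · 2 · 3 · 1
10) 0 · 2 · 0 · 1
1 · 1 · 1 · 3
0 · 2 · 2 · 2
3 · 3 · 0 · 2
11) 0 · 2 · 0 · 1
1 · 1 · 1 · 3
0 · 2 · 2 · 2
3 · 3 · 1 · 2
12) 0 · 2 · 0 · 1
1 · 1 · 1 · 3
0 · 2 · 2 · 2
3 · 3 · 2 · 2
13) 0 · 2 · 0 · 1
1 · 1 · 1 · 3
0 · 2 · 2 · 2
3 · 3 · 3 · 2
14) 0 · 2 · 0 · 1
1 · 1 · 1 · 3
1 · 3 · 3 · 2
0 · 1 · 1 · 3
15) 0 · 2 · 0 · 1
1 · 1 · 1 · 3
1 · 3 · 3 · 2
0 · 1 · 2 · 3

24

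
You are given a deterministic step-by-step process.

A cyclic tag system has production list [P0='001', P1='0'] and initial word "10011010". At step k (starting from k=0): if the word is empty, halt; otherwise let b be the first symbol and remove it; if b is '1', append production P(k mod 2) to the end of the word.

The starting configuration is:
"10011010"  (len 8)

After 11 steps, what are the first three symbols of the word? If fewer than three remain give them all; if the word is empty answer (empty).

0) "10011010"  (len 8)
1) "0011010001"  (len 10)
2) "011010001"  (len 9)
3) "11010001"  (len 8)
4) "10100010"  (len 8)
5) "0100010001"  (len 10)
6) "100010001"  (len 9)
7) "00010001001"  (len 11)
8) "0010001001"  (len 10)
9) "010001001"  (len 9)
10) "10001001"  (len 8)
11) "0001001001"  (len 10)

000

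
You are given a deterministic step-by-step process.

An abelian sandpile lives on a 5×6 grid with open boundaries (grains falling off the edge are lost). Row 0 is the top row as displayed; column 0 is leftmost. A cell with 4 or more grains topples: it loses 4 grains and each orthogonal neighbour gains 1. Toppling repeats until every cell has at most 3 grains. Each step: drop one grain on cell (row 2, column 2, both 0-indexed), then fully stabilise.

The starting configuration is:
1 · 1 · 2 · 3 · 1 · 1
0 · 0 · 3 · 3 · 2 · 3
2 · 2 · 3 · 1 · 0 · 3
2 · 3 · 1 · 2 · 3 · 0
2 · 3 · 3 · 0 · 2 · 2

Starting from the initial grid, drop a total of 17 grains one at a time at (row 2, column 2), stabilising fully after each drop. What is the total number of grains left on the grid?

61

k=0  1 · 1 · 2 · 3 · 1 · 1
0 · 0 · 3 · 3 · 2 · 3
2 · 2 · 3 · 1 · 0 · 3
2 · 3 · 1 · 2 · 3 · 0
2 · 3 · 3 · 0 · 2 · 2
k=1  1 · 2 · 0 · 1 · 2 · 1
0 · 1 · 2 · 1 · 3 · 3
2 · 3 · 1 · 3 · 0 · 3
2 · 3 · 2 · 2 · 3 · 0
2 · 3 · 3 · 0 · 2 · 2
k=2  1 · 2 · 0 · 1 · 2 · 1
0 · 1 · 2 · 1 · 3 · 3
2 · 3 · 2 · 3 · 0 · 3
2 · 3 · 2 · 2 · 3 · 0
2 · 3 · 3 · 0 · 2 · 2
k=3  1 · 2 · 0 · 1 · 2 · 1
0 · 1 · 2 · 1 · 3 · 3
2 · 3 · 3 · 3 · 0 · 3
2 · 3 · 2 · 2 · 3 · 0
2 · 3 · 3 · 0 · 2 · 2
k=4  1 · 2 · 0 · 1 · 2 · 1
0 · 2 · 3 · 2 · 3 · 3
3 · 1 · 3 · 1 · 2 · 3
3 · 2 · 2 · 1 · 0 · 1
3 · 1 · 1 · 2 · 3 · 2
k=5  1 · 2 · 1 · 1 · 2 · 1
0 · 3 · 0 · 3 · 3 · 3
3 · 2 · 1 · 2 · 2 · 3
3 · 2 · 3 · 1 · 0 · 1
3 · 1 · 1 · 2 · 3 · 2
k=6  1 · 2 · 1 · 1 · 2 · 1
0 · 3 · 0 · 3 · 3 · 3
3 · 2 · 2 · 2 · 2 · 3
3 · 2 · 3 · 1 · 0 · 1
3 · 1 · 1 · 2 · 3 · 2
k=7  1 · 2 · 1 · 1 · 2 · 1
0 · 3 · 0 · 3 · 3 · 3
3 · 2 · 3 · 2 · 2 · 3
3 · 2 · 3 · 1 · 0 · 1
3 · 1 · 1 · 2 · 3 · 2
k=8  1 · 2 · 1 · 1 · 2 · 1
0 · 3 · 1 · 3 · 3 · 3
3 · 3 · 1 · 3 · 2 · 3
3 · 3 · 0 · 2 · 0 · 1
3 · 1 · 2 · 2 · 3 · 2
k=9  1 · 2 · 1 · 1 · 2 · 1
0 · 3 · 1 · 3 · 3 · 3
3 · 3 · 2 · 3 · 2 · 3
3 · 3 · 0 · 2 · 0 · 1
3 · 1 · 2 · 2 · 3 · 2
k=10  1 · 2 · 1 · 1 · 2 · 1
0 · 3 · 1 · 3 · 3 · 3
3 · 3 · 3 · 3 · 2 · 3
3 · 3 · 0 · 2 · 0 · 1
3 · 1 · 2 · 2 · 3 · 2
k=11  1 · 3 · 2 · 2 · 3 · 2
2 · 1 · 0 · 2 · 2 · 1
1 · 3 · 3 · 2 · 1 · 1
2 · 1 · 2 · 3 · 1 · 2
0 · 3 · 2 · 2 · 3 · 2
k=12  1 · 3 · 2 · 2 · 3 · 2
2 · 2 · 1 · 2 · 2 · 1
2 · 0 · 1 · 3 · 1 · 1
2 · 2 · 3 · 3 · 1 · 2
0 · 3 · 2 · 2 · 3 · 2
k=13  1 · 3 · 2 · 2 · 3 · 2
2 · 2 · 1 · 2 · 2 · 1
2 · 0 · 2 · 3 · 1 · 1
2 · 2 · 3 · 3 · 1 · 2
0 · 3 · 2 · 2 · 3 · 2
k=14  1 · 3 · 2 · 2 · 3 · 2
2 · 2 · 1 · 2 · 2 · 1
2 · 0 · 3 · 3 · 1 · 1
2 · 2 · 3 · 3 · 1 · 2
0 · 3 · 2 · 2 · 3 · 2
k=15  1 · 3 · 2 · 2 · 3 · 2
2 · 2 · 2 · 3 · 2 · 1
2 · 1 · 2 · 1 · 2 · 1
2 · 3 · 1 · 1 · 2 · 2
0 · 3 · 3 · 3 · 3 · 2
k=16  1 · 3 · 2 · 2 · 3 · 2
2 · 2 · 2 · 3 · 2 · 1
2 · 1 · 3 · 1 · 2 · 1
2 · 3 · 1 · 1 · 2 · 2
0 · 3 · 3 · 3 · 3 · 2
k=17  1 · 3 · 2 · 2 · 3 · 2
2 · 2 · 3 · 3 · 2 · 1
2 · 2 · 0 · 2 · 2 · 1
2 · 3 · 2 · 1 · 2 · 2
0 · 3 · 3 · 3 · 3 · 2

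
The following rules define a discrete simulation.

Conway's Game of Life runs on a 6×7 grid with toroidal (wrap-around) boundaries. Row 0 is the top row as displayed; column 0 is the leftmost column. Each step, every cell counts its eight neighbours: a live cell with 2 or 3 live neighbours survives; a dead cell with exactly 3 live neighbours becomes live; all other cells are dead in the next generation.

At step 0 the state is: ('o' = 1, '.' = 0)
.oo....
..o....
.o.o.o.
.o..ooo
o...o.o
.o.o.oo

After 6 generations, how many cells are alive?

12

step 0: .oo....
..o....
.o.o.o.
.o..ooo
o...o.o
.o.o.oo
step 1: oo.o...
...o...
oo.o.oo
.ooo...
.ooo...
.o.oooo
step 2: oo.o.oo
...o...
oo.o..o
......o
.....o.
.....oo
step 3: o.o..o.
...o.o.
o.o...o
.....oo
.....o.
.......
step 4: ....o.o
o.oooo.
o...o..
o....o.
.....oo
......o
step 5: o...o.o
oo.....
o......
o...oo.
o....o.
o.....o
step 6: .....o.
.o.....
o......
oo..oo.
oo..oo.
.o.....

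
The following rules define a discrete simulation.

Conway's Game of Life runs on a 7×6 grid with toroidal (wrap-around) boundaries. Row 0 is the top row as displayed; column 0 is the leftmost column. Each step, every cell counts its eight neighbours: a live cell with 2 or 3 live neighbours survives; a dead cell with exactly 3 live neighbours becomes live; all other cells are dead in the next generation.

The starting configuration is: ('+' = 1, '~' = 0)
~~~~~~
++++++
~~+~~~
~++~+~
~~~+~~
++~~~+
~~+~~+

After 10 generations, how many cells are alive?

6

0) ~~~~~~
++++++
~~+~~~
~++~+~
~~~+~~
++~~~+
~~+~~+
1) ~~~~~~
++++++
~~~~~~
~++~~~
~~~+++
+++~++
~+~~~+
2) ~~~+~~
++++++
~~~~++
~~+++~
~~~~~~
~++~~~
~++~++
3) ~~~~~~
+++~~~
~~~~~~
~~~+++
~+~~~~
++++~~
++~~+~
4) ~~+~~+
~+~~~~
++++++
~~~~+~
~+~~~+
~~~+~+
+~~+~+
5) ~++~++
~~~~~~
++++++
~~~~~~
+~~~~+
~~+~~+
+~++~+
6) ~++~++
~~~~~~
++++++
~~++~~
+~~~~+
~~++~~
~~~~~~
7) ~~~~~~
~~~~~~
++~~++
~~~~~~
~+~~+~
~~~~~~
~+~~+~
8) ~~~~~~
+~~~~+
+~~~~+
~+~~+~
~~~~~~
~~~~~~
~~~~~~
9) ~~~~~~
+~~~~+
~+~~+~
+~~~~+
~~~~~~
~~~~~~
~~~~~~
10) ~~~~~~
+~~~~+
~+~~+~
+~~~~+
~~~~~~
~~~~~~
~~~~~~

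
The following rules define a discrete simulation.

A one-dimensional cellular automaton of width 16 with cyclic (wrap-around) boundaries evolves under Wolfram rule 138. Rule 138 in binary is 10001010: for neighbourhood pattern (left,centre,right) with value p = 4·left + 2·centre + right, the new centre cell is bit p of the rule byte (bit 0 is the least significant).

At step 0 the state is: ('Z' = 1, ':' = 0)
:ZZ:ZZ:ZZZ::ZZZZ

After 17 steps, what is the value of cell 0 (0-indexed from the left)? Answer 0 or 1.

t=0: :ZZ:ZZ:ZZZ::ZZZZ
t=1: :Z::Z::ZZ::ZZZZ:
t=2: Z::Z::ZZ::ZZZZ::
t=3: ::Z::ZZ::ZZZZ::Z
t=4: :Z::ZZ::ZZZZ::Z:
t=5: Z::ZZ::ZZZZ::Z::
t=6: ::ZZ::ZZZZ::Z::Z
t=7: :ZZ::ZZZZ::Z::Z:
t=8: ZZ::ZZZZ::Z::Z::
t=9: Z::ZZZZ::Z::Z::Z
t=10: ::ZZZZ::Z::Z::ZZ
t=11: :ZZZZ::Z::Z::ZZ:
t=12: ZZZZ::Z::Z::ZZ::
t=13: ZZZ::Z::Z::ZZ::Z
t=14: ZZ::Z::Z::ZZ::ZZ
t=15: Z::Z::Z::ZZ::ZZZ
t=16: ::Z::Z::ZZ::ZZZZ
t=17: :Z::Z::ZZ::ZZZZ:

0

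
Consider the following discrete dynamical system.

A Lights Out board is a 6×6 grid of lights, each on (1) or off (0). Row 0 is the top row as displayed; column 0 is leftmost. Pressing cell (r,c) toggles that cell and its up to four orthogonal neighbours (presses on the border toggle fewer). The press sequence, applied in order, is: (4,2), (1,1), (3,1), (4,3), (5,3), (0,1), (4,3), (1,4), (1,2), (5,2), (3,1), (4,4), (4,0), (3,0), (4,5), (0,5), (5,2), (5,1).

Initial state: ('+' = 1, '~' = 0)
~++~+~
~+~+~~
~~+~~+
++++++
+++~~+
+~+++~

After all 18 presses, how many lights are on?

gen 0: ~++~+~
~+~+~~
~~+~~+
++++++
+++~~+
+~+++~
gen 1: ~++~+~
~+~+~~
~~+~~+
++~+++
+~~+~+
+~~++~
gen 2: ~~+~+~
+~++~~
~++~~+
++~+++
+~~+~+
+~~++~
gen 3: ~~+~+~
+~++~~
~~+~~+
~~++++
++~+~+
+~~++~
gen 4: ~~+~+~
+~++~~
~~+~~+
~~+~++
+++~++
+~~~+~
gen 5: ~~+~+~
+~++~~
~~+~~+
~~+~++
++++++
+~++~~
gen 6: ++~~+~
++++~~
~~+~~+
~~+~++
++++++
+~++~~
gen 7: ++~~+~
++++~~
~~+~~+
~~++++
++~~~+
+~+~~~
gen 8: ++~~~~
+++~++
~~+~++
~~++++
++~~~+
+~+~~~
gen 9: +++~~~
+~~+++
~~~~++
~~++++
++~~~+
+~+~~~
gen 10: +++~~~
+~~+++
~~~~++
~~++++
+++~~+
++~+~~
gen 11: +++~~~
+~~+++
~+~~++
++~+++
+~+~~+
++~+~~
gen 12: +++~~~
+~~+++
~+~~++
++~+~+
+~+++~
++~++~
gen 13: +++~~~
+~~+++
~+~~++
~+~+~+
~++++~
~+~++~
gen 14: +++~~~
+~~+++
++~~++
+~~+~+
+++++~
~+~++~
gen 15: +++~~~
+~~+++
++~~++
+~~+~~
++++~+
~+~+++
gen 16: +++~++
+~~++~
++~~++
+~~+~~
++++~+
~+~+++
gen 17: +++~++
+~~++~
++~~++
+~~+~~
++~+~+
~~+~++
gen 18: +++~++
+~~++~
++~~++
+~~+~~
+~~+~+
++~~++

21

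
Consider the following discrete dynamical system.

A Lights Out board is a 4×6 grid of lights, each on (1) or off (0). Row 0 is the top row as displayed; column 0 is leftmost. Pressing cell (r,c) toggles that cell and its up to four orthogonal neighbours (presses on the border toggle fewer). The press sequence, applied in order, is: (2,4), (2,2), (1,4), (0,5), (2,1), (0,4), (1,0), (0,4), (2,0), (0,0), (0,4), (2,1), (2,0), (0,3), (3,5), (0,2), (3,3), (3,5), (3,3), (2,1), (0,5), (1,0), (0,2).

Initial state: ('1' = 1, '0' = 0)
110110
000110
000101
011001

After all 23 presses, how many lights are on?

gen 0: 110110
000110
000101
011001
gen 1: 110110
000100
000010
011011
gen 2: 110110
001100
011110
010011
gen 3: 110100
001011
011100
010011
gen 4: 110111
001010
011100
010011
gen 5: 110111
011010
100100
000011
gen 6: 110000
011000
100100
000011
gen 7: 010000
101000
000100
000011
gen 8: 010111
101010
000100
000011
gen 9: 010111
001010
110100
100011
gen 10: 100111
101010
110100
100011
gen 11: 100000
101000
110100
100011
gen 12: 100000
111000
001100
110011
gen 13: 100000
011000
111100
010011
gen 14: 101110
011100
111100
010011
gen 15: 101110
011100
111101
010000
gen 16: 110010
010100
111101
010000
gen 17: 110010
010100
111001
011110
gen 18: 110010
010100
111000
011101
gen 19: 110010
010100
111100
010011
gen 20: 110010
000100
000100
000011
gen 21: 110001
000101
000100
000011
gen 22: 010001
110101
100100
000011
gen 23: 001101
111101
100100
000011

12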